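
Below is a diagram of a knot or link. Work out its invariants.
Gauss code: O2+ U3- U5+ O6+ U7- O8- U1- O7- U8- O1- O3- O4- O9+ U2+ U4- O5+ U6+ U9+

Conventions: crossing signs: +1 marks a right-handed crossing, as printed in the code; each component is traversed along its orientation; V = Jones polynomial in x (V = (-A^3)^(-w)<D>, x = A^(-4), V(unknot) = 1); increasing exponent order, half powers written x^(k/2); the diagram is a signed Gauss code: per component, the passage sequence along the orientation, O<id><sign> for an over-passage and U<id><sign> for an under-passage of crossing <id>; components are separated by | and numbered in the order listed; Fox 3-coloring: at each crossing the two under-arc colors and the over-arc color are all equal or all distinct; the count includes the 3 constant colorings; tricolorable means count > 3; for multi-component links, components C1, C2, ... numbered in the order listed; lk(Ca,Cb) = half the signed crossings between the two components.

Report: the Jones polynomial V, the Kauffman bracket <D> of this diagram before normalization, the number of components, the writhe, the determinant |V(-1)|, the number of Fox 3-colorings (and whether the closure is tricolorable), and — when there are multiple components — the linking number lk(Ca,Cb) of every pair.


V(x) = -x^-3 + x^-2 - x^-1 + 3 - x + x^2 - x^3
bracket: A^-15 - A^-11 + A^-7 - 3A^-3 + A - A^5 + A^9, w = -1
1 component, writhe -1, over 9 crossings
det 9, colorings 27 of 3^9 — tricolorable
observation: palindromic: swapping x for 1/x fixes V


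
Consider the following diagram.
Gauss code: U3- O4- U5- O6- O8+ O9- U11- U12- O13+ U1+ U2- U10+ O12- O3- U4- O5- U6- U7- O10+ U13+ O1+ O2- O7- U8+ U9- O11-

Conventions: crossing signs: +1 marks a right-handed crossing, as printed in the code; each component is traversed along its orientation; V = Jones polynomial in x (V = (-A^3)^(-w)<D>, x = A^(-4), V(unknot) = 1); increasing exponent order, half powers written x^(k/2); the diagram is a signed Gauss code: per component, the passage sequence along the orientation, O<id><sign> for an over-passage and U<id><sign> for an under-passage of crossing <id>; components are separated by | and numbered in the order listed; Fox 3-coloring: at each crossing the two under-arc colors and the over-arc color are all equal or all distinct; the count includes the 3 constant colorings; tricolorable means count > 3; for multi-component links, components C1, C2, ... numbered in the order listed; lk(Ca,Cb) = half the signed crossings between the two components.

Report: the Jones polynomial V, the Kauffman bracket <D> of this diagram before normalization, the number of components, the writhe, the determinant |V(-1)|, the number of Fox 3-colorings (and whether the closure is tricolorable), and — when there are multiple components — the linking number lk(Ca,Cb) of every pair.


V = x^-8 - 2x^-7 + 2x^-6 - 3x^-5 + 3x^-4 - 2x^-3 + 2x^-2 - x^-1 + 1
<D> = -A^-15 + A^-11 - 2A^-7 + 2A^-3 - 3A + 3A^5 - 2A^9 + 2A^13 - A^17 (w = -5)
1 component over 13 crossings, w = -5
3 Fox colorings among 3^13, |V(-1)| = 17: not tricolorable
why: |V(-1)| = 17: so not tricolorable, since 3 does not divide 17


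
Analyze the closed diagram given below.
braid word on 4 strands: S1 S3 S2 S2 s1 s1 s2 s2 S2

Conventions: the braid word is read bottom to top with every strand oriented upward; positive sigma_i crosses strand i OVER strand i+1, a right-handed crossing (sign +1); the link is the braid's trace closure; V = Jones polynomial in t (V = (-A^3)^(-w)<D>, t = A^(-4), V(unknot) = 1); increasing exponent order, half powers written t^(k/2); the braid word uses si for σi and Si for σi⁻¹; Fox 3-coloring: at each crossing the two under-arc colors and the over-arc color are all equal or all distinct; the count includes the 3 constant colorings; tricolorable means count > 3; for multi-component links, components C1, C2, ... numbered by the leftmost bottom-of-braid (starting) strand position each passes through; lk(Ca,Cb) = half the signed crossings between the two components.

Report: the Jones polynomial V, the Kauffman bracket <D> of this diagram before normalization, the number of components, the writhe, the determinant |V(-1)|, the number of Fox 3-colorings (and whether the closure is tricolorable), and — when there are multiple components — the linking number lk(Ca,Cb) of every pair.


Jones polynomial: V(t) = t^-2 - t^-1 + 1 - t + t^2
<D> = -A^-11 + A^-7 - A^-3 + A - A^5; writhe -1
components 1, writhe -1 (9 crossings)
3-colorings: 3 of 3^9, det 5 — not tricolorable
note: the span of V is 4, forcing >= 4 crossings in any diagram


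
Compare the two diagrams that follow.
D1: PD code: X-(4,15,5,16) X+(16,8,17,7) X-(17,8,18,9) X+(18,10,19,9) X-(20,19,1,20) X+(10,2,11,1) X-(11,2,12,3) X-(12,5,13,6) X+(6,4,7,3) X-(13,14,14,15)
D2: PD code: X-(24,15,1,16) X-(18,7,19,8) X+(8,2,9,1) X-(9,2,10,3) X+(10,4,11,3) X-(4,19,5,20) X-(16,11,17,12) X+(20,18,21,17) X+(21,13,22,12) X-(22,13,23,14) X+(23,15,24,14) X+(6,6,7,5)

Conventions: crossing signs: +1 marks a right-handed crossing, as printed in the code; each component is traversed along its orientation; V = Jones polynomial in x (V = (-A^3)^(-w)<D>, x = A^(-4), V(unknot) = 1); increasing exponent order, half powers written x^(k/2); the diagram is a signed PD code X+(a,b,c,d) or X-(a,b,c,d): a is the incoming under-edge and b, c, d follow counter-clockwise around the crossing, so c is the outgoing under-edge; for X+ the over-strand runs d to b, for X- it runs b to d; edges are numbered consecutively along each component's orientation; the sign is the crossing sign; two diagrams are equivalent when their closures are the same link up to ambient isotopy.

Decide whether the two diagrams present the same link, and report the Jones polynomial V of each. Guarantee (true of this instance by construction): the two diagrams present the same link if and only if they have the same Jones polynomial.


equivalent: yes
D1 (bracket A^-14 - A^-10 + A^-6 - A^-2 + A^2; 10 crossings at w = -2): V = x^-2 - x^-1 + 1 - x + x^2
D2 (bracket A^-8 - A^-4 + 1 - A^4 + A^8; 12 crossings at w = 0): V = x^-2 - x^-1 + 1 - x + x^2
key observation: from 10 to 12 crossings by R-moves: one link, two diagrams


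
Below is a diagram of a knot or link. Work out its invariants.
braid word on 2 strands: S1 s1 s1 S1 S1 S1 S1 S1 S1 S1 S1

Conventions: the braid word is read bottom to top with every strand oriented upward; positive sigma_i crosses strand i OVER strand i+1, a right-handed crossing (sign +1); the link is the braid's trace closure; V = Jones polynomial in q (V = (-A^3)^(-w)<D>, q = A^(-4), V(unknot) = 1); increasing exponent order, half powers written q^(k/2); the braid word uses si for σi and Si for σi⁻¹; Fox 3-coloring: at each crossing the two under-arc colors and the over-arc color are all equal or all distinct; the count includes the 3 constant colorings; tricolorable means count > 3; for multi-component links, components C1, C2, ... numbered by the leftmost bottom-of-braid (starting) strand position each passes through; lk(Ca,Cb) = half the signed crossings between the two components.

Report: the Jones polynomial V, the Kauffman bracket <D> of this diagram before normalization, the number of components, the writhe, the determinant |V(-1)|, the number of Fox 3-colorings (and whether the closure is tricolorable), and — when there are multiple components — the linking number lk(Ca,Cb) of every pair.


V = -q^-10 + q^-9 - q^-8 + q^-7 - q^-6 + q^-5 + q^-3
<D> = -A^-9 - A^-1 + A^3 - A^7 + A^11 - A^15 + A^19 (w = -7)
1 component over 11 crossings, w = -7
3 Fox colorings among 3^11, |V(-1)| = 7: not tricolorable
why: det 7 = |V(-1)|; not divisible by 3, so not tricolorable


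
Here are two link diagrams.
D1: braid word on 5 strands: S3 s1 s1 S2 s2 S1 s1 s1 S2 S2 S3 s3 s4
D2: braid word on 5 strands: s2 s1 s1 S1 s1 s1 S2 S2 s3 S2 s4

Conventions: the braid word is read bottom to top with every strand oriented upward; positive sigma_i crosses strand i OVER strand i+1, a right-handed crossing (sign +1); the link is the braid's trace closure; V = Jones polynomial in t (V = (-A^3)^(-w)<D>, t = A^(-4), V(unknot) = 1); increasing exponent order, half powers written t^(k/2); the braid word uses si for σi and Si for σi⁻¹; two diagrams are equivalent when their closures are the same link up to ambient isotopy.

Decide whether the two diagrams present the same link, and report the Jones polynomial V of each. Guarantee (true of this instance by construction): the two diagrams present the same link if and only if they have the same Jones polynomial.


equivalent: yes
V(D1) = -t^(-3/2) - 2t^(1/2) + t^(3/2) - t^(5/2) + t^(7/2)  (w +1, c 13, <D> = -A^-11 + A^-7 - A^-3 + 2A + A^9)
V(D2) = -t^(-3/2) - 2t^(1/2) + t^(3/2) - t^(5/2) + t^(7/2)  [11 crossings, <D> = -A^-5 + A^-1 - A^3 + 2A^7 + A^15, w = +3]
key observation: all 2 diagrams share one V(t), hence one class


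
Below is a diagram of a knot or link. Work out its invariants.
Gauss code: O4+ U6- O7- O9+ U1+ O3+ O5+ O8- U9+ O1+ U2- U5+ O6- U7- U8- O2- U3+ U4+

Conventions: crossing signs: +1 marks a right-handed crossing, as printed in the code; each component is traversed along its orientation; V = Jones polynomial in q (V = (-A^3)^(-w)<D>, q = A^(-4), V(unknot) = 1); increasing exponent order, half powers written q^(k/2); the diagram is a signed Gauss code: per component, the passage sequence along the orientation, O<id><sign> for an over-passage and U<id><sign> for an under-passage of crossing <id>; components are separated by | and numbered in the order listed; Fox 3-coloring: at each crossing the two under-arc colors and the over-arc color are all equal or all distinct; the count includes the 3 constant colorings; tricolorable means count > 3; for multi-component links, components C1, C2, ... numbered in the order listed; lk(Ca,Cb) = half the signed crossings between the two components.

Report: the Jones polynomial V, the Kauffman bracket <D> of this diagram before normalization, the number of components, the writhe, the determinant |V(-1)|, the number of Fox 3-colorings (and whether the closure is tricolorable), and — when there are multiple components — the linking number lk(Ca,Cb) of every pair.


V(q) = -q^-3 + q^-2 - q^-1 + 3 - q + q^2 - q^3
bracket: A^-9 - A^-5 + A^-1 - 3A^3 + A^7 - A^11 + A^15, w = +1
1 component, writhe +1, over 9 crossings
det 9, colorings 27 of 3^9 — tricolorable
observation: w = +1 shifts under R1 moves; the (-A^3)^(-1) factor cancels that in V


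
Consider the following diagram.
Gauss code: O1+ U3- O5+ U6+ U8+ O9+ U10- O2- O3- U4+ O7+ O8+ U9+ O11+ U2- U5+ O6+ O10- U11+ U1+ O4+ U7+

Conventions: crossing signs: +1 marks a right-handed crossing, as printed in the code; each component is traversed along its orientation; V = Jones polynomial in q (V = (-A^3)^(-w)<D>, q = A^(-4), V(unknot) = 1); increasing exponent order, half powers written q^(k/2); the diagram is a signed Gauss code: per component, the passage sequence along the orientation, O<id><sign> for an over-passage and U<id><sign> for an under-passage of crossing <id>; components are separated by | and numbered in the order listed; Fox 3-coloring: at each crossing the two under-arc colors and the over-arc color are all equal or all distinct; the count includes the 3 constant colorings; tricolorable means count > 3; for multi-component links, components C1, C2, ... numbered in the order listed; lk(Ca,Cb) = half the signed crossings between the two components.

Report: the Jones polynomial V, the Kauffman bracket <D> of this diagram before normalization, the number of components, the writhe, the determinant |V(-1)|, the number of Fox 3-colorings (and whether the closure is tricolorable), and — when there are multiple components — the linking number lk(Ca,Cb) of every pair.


V = 1 - 2q + 4q^2 - 4q^3 + 5q^4 - 5q^5 + 4q^6 - 3q^7 + q^8
<D> = -A^-17 + 3A^-13 - 4A^-9 + 5A^-5 - 5A^-1 + 4A^3 - 4A^7 + 2A^11 - A^15 (w = +5)
1 component over 11 crossings, w = +5
3 Fox colorings among 3^11, |V(-1)| = 29: not tricolorable
why: det 29 = |V(-1)|; not divisible by 3, so not tricolorable


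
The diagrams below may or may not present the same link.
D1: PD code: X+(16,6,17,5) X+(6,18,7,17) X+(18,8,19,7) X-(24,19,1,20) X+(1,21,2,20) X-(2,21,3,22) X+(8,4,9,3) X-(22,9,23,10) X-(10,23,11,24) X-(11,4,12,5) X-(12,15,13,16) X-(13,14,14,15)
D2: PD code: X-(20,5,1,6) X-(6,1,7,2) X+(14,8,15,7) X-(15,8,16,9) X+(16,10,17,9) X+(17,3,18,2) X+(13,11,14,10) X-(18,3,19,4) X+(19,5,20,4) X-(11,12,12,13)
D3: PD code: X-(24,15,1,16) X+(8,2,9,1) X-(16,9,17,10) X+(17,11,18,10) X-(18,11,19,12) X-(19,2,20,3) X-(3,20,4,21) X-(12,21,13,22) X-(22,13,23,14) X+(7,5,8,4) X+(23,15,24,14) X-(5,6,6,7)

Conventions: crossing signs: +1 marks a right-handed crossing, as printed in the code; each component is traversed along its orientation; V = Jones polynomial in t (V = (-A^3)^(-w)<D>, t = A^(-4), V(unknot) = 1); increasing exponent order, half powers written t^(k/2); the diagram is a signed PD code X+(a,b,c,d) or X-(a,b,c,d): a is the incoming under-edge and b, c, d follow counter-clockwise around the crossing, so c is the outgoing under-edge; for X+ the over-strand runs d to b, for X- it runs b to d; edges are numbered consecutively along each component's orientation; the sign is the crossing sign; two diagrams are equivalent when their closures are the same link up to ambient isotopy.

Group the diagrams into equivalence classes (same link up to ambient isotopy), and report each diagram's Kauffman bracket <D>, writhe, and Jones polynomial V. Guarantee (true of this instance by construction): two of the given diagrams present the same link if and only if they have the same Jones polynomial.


equivalence classes: {D1} | {D2} | {D3}
D1 (bracket -A^-18 + 2A^-14 - 2A^-10 + 3A^-6 - 2A^-2 + 2A^2 - A^6; 12 crossings at w = -2): V = -t^-3 + 2t^-2 - 2t^-1 + 3 - 2t + 2t^2 - t^3
D2 (bracket 1; 10 crossings at w = 0): V = 1
V(D3) = -t^-6 + t^-5 - t^-4 + 2t^-3 - t^-2 + t^-1  (w -4, c 12, <D> = A^-8 - A^-4 + 2 - A^4 + A^8 - A^12)
observation: comparing 3 Jones polynomials yields 3 groups


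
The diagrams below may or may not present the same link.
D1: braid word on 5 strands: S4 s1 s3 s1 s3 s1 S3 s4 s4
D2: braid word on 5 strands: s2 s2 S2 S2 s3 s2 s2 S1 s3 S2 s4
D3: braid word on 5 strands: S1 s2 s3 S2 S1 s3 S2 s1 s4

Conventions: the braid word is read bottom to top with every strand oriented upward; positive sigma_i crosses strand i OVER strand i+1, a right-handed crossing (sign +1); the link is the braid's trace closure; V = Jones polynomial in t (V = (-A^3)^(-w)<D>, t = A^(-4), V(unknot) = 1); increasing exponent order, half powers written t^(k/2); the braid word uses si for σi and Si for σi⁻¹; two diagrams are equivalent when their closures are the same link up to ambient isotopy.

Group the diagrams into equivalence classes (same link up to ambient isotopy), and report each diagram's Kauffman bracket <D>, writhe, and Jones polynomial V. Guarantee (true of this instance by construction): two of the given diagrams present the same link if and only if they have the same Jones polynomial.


classes: {D1} | {D2} | {D3}
V(D1) = -t^(1/2) - t^(3/2) - t^(5/2) + t^(9/2)  [9 crossings, <D> = -A^-3 + A^5 + A^9 + A^13, w = +5]
V(D2) = -t^(1/2) + t^(3/2) - t^(5/2) - t^(9/2)  [11 crossings, <D> = A^-9 + A^-1 - A^3 + A^7, w = +3]
V(D3) = -t^(1/2) - t^(5/2)  (w +1, c 9, <D> = A^-7 + A)
insight: comparing 3 Jones polynomials yields 3 groups


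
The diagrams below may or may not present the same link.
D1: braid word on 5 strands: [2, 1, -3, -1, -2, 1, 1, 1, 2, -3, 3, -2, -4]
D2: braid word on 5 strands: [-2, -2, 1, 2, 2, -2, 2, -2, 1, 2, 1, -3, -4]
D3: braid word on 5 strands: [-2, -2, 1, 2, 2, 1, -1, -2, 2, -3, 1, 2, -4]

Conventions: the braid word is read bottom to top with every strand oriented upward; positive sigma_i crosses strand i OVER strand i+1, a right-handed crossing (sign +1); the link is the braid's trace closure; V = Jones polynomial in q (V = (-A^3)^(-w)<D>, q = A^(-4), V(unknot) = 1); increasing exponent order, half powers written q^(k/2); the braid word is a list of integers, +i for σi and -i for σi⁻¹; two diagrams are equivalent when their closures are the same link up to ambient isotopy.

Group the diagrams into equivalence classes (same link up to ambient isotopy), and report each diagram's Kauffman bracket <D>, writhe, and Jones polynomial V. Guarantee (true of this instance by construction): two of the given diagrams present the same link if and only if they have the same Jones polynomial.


classes: {D1} | {D2, D3}
V(D1) = -q^(1/2) - q^(3/2) - q^(5/2) + q^(9/2)  [13 crossings, <D> = -A^-15 + A^-7 + A^-3 + A, w = +1]
V(D2) = -q^(1/2) + q^(3/2) - q^(5/2) - q^(9/2)  [13 crossings, <D> = A^-15 + A^-7 - A^-3 + A, w = +1]
D3 (bracket A^-15 + A^-7 - A^-3 + A; 13 crossings at w = +1): V = -q^(1/2) + q^(3/2) - q^(5/2) - q^(9/2)
note: comparing 3 Jones polynomials yields 2 groups


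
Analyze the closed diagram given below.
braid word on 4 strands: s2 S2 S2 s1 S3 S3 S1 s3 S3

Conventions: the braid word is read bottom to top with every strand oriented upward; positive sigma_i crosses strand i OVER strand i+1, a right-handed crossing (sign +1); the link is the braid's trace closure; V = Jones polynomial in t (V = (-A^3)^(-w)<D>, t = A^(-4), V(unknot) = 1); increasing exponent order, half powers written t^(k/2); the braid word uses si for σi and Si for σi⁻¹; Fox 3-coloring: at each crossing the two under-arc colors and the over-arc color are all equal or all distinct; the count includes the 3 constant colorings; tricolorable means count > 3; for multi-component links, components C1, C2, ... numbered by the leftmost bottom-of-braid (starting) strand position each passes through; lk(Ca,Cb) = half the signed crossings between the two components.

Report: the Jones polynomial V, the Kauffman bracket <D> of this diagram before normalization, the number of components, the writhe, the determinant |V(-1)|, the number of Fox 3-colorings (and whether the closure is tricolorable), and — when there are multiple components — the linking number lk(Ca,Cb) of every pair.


V(t) = t^-3 + t^-2 + t^-1 + 1
bracket: -A^-9 - A^-5 - A^-1 - A^3, w = -3
3 components, writhe -3, over 9 crossings
lk(C1,C2) = 0
linking number lk(C1,C3) = 0
lk(C2,C3): -1
det 0, colorings 9 of 3^10 — tricolorable
observation: span 3 respects span(V) <= c + mu - 1 = 11 for this 3-component diagram


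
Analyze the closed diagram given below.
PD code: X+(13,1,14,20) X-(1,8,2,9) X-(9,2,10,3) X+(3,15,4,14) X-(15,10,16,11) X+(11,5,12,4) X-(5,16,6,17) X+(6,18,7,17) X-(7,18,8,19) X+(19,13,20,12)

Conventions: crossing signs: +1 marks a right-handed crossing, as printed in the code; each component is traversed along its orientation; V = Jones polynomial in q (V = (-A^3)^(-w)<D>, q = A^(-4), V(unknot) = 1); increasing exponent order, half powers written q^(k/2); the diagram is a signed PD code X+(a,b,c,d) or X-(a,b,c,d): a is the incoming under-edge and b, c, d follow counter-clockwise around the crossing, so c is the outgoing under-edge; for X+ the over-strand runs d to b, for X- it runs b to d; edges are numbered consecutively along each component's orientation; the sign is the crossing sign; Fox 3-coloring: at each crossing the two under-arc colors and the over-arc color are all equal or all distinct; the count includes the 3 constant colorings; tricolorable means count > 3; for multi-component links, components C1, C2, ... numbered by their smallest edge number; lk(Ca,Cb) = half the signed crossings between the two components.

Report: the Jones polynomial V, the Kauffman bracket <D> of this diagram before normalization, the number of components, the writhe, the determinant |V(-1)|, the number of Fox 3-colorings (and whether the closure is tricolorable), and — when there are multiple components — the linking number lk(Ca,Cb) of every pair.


Jones polynomial: V(q) = q^-4 - 3q^-3 + 5q^-2 - 6q^-1 + 7 - 6q + 5q^2 - 3q^3 + q^4
<D> = A^-16 - 3A^-12 + 5A^-8 - 6A^-4 + 7 - 6A^4 + 5A^8 - 3A^12 + A^16; writhe 0
components 1, writhe 0 (10 crossings)
3-colorings: 3 of 3^10, det 37 — not tricolorable
note: |V(-1)| = 37: so not tricolorable, since 3 does not divide 37


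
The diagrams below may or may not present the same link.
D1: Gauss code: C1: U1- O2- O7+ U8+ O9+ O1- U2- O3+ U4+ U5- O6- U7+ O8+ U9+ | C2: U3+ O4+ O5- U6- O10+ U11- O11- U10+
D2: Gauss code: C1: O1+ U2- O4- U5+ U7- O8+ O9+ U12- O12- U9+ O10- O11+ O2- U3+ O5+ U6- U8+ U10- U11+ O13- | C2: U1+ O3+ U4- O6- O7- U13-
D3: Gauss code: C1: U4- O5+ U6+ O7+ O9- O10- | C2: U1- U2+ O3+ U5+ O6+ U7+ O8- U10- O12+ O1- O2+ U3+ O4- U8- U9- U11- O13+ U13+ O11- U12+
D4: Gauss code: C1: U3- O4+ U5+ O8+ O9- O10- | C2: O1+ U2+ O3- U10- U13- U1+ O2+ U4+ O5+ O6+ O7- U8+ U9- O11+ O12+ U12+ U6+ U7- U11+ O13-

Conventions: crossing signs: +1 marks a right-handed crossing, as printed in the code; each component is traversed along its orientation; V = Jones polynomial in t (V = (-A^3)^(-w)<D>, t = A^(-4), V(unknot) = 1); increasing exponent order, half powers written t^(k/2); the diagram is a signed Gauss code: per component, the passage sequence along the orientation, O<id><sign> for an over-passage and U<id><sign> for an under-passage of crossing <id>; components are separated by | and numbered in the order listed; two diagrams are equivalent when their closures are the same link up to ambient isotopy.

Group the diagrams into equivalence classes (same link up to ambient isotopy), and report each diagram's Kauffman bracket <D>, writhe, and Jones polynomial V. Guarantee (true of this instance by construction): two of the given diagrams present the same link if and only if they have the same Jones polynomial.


grouping into links: {D1} | {D2} | {D3, D4}
V(D1) = -t^(-1/2) - t^(1/2)  (w +1, c 11, <D> = A + A^5)
V(D2) = -t^(-5/2) - t^(-1/2)  (w -1, c 13, <D> = A^-1 + A^7)
D3 (bracket -A^-11 + 2A^-7 - A^-3 + 2A - A^5 + A^9; 13 crossings at w = +1): V = -t^(-3/2) + t^(-1/2) - 2t^(1/2) + t^(3/2) - 2t^(5/2) + t^(7/2)
D4 (bracket -A^-5 + 2A^-1 - A^3 + 2A^7 - A^11 + A^15; 13 crossings at w = +3): V = -t^(-3/2) + t^(-1/2) - 2t^(1/2) + t^(3/2) - 2t^(5/2) + t^(7/2)
key observation: 3 classes among 4 diagrams; unequal V(t) rules out equality


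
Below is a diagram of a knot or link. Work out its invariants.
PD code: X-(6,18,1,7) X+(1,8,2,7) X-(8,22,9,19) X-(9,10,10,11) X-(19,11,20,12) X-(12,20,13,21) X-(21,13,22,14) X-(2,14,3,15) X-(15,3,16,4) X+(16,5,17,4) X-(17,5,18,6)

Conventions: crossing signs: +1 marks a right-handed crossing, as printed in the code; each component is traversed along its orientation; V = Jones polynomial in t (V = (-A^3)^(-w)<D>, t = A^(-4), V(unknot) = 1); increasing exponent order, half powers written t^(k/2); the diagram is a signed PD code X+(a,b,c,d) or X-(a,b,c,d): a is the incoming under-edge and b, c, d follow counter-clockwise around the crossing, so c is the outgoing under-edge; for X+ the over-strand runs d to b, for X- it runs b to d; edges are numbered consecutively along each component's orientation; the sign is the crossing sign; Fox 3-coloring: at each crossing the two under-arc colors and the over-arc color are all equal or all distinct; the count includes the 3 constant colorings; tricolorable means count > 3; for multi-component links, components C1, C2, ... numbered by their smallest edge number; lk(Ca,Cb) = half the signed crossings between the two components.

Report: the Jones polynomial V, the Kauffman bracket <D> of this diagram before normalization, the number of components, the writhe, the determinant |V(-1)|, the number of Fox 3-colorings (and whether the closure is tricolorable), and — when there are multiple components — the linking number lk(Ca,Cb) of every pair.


Jones polynomial: V(t) = t^-8 - t^-7 + 2t^-6 - t^-5 + 2t^-4 + t^-2
<D> = -A^-13 - 2A^-5 + A^-1 - 2A^3 + A^7 - A^11; writhe -7
components 3, writhe -7 (11 crossings)
linking number lk(C1,C2) = -1
lk(C1,C3): 0
lk(C2,C3) = -2
3-colorings: 3 of 3^11, det 8 — not tricolorable
note: w = -7 shifts under R1 moves; the (-A^3)^(7) factor cancels that in V


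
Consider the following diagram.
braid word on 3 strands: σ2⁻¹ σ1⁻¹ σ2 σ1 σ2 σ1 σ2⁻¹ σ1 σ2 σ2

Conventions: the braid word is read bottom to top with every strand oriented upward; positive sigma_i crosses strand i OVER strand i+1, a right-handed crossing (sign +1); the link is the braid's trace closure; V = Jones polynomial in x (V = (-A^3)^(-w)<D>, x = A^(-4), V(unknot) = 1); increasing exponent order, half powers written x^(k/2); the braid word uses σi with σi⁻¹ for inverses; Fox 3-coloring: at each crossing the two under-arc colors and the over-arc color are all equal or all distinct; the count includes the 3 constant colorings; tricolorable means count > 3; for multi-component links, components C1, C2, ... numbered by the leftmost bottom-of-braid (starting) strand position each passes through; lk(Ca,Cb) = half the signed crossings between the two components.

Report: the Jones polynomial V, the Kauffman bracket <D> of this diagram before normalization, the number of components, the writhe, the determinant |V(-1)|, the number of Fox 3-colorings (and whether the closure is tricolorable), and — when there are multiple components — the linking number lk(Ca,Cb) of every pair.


V(x) = x - x^2 + 2x^3 - x^4 + x^5 - x^6
bracket: -A^-12 + A^-8 - A^-4 + 2 - A^4 + A^8, w = +4
1 component, writhe +4, over 10 crossings
det 7, colorings 3 of 3^10 — not tricolorable
observation: V spans 5 powers of x: at least 5 crossings in any diagram


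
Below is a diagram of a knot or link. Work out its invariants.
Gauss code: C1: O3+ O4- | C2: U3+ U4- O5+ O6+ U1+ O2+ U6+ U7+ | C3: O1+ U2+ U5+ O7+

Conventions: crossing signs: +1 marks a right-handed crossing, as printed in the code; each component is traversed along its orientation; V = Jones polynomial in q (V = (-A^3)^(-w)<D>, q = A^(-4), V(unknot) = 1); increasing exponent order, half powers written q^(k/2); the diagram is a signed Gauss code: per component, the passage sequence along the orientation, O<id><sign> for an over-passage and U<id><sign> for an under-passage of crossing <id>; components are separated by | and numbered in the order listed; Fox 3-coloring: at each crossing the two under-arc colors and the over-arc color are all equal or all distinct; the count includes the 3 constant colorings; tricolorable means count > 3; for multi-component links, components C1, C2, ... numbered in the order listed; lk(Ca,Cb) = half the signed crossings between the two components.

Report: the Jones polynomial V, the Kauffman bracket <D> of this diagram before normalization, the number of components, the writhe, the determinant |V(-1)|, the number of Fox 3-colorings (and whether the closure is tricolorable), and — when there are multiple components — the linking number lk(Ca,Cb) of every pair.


Jones polynomial: V(q) = q + q^2 + q^3 + q^6
<D> = -A^-9 - A^3 - A^7 - A^11; writhe +5
components 3, writhe +5 (7 crossings)
linking number lk(C1,C2) = 0
lk(C1,C3): 0
lk(C2,C3) = +2
3-colorings: 9 of 3^8, det 0 — tricolorable
note: the span of V is 5, within the link bound 7 + 3 - 1


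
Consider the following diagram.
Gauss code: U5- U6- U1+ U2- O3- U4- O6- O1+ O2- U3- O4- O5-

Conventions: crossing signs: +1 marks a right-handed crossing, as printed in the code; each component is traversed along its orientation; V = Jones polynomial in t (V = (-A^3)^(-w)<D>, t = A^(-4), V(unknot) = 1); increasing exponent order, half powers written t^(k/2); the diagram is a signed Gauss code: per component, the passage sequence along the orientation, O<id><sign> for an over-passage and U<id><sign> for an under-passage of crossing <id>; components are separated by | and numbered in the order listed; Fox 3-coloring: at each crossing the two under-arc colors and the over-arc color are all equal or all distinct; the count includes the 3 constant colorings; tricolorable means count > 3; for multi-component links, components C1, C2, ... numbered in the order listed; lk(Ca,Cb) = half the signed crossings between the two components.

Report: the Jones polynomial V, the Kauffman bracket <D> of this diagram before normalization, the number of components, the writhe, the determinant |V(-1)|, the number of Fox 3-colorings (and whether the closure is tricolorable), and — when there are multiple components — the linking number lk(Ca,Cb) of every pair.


V(t) = -t^-4 + t^-3 + t^-1
bracket: A^-8 + 1 - A^4, w = -4
1 component, writhe -4, over 6 crossings
det 3, colorings 9 of 3^6 — tricolorable
observation: the span of V is 3, forcing >= 3 crossings in any diagram


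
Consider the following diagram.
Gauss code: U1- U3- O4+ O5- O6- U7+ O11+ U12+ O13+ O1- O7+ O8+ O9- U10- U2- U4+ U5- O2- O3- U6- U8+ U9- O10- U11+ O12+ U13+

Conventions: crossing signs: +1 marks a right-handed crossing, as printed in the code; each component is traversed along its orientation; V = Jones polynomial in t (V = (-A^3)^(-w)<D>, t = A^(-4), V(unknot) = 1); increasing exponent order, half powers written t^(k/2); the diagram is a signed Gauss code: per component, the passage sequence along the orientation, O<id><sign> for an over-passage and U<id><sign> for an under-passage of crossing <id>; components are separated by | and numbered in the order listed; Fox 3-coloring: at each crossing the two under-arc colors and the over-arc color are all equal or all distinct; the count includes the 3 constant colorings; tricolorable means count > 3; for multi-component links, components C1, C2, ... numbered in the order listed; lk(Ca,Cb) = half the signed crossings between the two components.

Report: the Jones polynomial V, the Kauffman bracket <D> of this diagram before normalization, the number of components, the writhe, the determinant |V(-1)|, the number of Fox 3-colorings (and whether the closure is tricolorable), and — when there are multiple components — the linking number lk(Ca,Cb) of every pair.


Jones polynomial: V(t) = -t^-3 + 2t^-2 - 2t^-1 + 3 - 2t + 2t^2 - t^3
<D> = A^-15 - 2A^-11 + 2A^-7 - 3A^-3 + 2A - 2A^5 + A^9; writhe -1
components 1, writhe -1 (13 crossings)
3-colorings: 3 of 3^13, det 13 — not tricolorable
note: det 13 = |V(-1)|; not divisible by 3, so not tricolorable


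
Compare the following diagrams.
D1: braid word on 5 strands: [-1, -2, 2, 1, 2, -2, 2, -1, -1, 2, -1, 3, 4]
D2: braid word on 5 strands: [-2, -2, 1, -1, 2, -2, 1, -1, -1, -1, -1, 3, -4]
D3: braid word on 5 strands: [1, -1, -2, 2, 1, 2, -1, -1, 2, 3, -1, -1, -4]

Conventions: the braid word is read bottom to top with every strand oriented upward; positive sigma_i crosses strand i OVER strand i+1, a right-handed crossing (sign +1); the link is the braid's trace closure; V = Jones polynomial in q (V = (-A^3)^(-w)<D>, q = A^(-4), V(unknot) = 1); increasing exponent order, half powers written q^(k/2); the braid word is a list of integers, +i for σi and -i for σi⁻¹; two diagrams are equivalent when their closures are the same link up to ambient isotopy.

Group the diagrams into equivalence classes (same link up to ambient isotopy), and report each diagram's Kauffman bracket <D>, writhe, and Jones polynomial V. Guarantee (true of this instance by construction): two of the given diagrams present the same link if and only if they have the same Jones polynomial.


grouping into links: {D1, D3} | {D2}
V(D1) = q^(-7/2) - 2q^(-5/2) + q^(-3/2) - 2q^(-1/2) + q^(1/2) - q^(3/2)  (w +1, c 13, <D> = A^-3 - A + 2A^5 - A^9 + 2A^13 - A^17)
V(D2) = q^(-13/2) - q^(-11/2) + q^(-9/2) - 2q^(-7/2) - q^(-3/2)  [13 crossings, <D> = A^-9 + 2A^-1 - A^3 + A^7 - A^11, w = -5]
V(D3) = q^(-7/2) - 2q^(-5/2) + q^(-3/2) - 2q^(-1/2) + q^(1/2) - q^(3/2)  (w -1, c 13, <D> = A^-9 - A^-5 + 2A^-1 - A^3 + 2A^7 - A^11)
key observation: 2 values of V(q) split the 3 diagrams


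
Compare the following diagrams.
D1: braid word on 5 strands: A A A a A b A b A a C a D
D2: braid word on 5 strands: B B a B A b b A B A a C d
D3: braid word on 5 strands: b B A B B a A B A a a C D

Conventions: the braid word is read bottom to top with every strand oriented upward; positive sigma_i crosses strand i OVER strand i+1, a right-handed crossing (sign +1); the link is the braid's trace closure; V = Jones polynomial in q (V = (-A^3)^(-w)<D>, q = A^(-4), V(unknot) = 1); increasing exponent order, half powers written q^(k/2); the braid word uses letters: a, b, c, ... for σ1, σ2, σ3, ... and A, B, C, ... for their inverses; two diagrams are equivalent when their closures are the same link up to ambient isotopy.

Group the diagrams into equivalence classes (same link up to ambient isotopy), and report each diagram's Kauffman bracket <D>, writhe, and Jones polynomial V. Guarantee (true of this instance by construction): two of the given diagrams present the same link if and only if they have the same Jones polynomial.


classes: {D1} | {D2} | {D3}
V(D1) = q^(-7/2) - 2q^(-5/2) + q^(-3/2) - 2q^(-1/2) + q^(1/2) - q^(3/2)  [13 crossings, <D> = A^-15 - A^-11 + 2A^-7 - A^-3 + 2A - A^5, w = -3]
D2 (bracket -A^-11 + 2A^-7 - 2A^-3 + 3A - 2A^5 + 2A^9 - A^13 + A^17; 13 crossings at w = -3): V = -q^(-13/2) + q^(-11/2) - 2q^(-9/2) + 2q^(-7/2) - 3q^(-5/2) + 2q^(-3/2) - 2q^(-1/2) + q^(1/2)
D3 (bracket A^-13 + A^-9 + A^-5 - A^3; 13 crossings at w = -5): V = q^(-9/2) - q^(-5/2) - q^(-3/2) - q^(-1/2)
note: V(q) takes 3 values over 3 diagrams, fixing the grouping


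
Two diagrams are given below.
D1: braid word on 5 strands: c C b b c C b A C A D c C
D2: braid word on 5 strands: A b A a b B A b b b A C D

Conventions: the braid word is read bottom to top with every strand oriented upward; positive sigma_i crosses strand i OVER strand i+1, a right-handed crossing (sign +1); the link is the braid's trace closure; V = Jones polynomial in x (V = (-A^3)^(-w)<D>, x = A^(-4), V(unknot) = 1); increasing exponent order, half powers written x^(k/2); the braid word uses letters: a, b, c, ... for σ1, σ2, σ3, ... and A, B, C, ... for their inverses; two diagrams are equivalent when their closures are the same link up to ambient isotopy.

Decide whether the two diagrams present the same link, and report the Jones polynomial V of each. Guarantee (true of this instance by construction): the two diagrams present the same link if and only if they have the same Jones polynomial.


equivalent: no
V(D1) = -x^(-3/2) - 2x^(1/2) + x^(3/2) - x^(5/2) + x^(7/2)  (w -1, c 13, <D> = -A^-17 + A^-13 - A^-9 + 2A^-5 + A^3)
V(D2) = x^(-5/2) - 2x^(-3/2) + 2x^(-1/2) - 4x^(1/2) + 3x^(3/2) - 3x^(5/2) + 2x^(7/2) - x^(9/2)  [13 crossings, <D> = A^-21 - 2A^-17 + 3A^-13 - 3A^-9 + 4A^-5 - 2A^-1 + 2A^3 - A^7, w = -1]
key observation: 2 classes among 2 diagrams; unequal V(x) rules out equality


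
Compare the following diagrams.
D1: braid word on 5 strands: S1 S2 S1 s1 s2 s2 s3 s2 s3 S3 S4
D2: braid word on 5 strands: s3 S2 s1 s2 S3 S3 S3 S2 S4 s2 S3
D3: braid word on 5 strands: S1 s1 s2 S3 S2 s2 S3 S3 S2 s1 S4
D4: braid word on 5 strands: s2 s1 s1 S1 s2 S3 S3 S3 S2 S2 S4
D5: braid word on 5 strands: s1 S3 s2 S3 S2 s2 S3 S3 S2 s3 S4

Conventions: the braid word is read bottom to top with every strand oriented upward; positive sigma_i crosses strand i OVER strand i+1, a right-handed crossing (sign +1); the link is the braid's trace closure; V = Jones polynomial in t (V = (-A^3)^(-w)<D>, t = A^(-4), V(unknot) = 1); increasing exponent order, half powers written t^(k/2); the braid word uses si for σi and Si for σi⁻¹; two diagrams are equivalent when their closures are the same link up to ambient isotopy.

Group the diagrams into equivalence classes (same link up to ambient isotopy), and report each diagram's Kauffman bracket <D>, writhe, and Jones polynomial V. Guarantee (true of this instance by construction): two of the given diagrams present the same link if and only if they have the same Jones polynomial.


classes: {D1} | {D2, D3, D4, D5}
V(D1) = -t^(1/2) - t^(5/2)  [11 crossings, <D> = A^-7 + A, w = +1]
V(D2) = t^(-9/2) - t^(-5/2) - t^(-3/2) - t^(-1/2)  (w -3, c 11, <D> = A^-7 + A^-3 + A - A^9)
V(D3) = t^(-9/2) - t^(-5/2) - t^(-3/2) - t^(-1/2)  [11 crossings, <D> = A^-7 + A^-3 + A - A^9, w = -3]
V(D4) = t^(-9/2) - t^(-5/2) - t^(-3/2) - t^(-1/2)  [11 crossings, <D> = A^-7 + A^-3 + A - A^9, w = -3]
D5 (bracket A^-7 + A^-3 + A - A^9; 11 crossings at w = -3): V = t^(-9/2) - t^(-5/2) - t^(-3/2) - t^(-1/2)
note: 2 classes among 5 diagrams; unequal V(t) rules out equality


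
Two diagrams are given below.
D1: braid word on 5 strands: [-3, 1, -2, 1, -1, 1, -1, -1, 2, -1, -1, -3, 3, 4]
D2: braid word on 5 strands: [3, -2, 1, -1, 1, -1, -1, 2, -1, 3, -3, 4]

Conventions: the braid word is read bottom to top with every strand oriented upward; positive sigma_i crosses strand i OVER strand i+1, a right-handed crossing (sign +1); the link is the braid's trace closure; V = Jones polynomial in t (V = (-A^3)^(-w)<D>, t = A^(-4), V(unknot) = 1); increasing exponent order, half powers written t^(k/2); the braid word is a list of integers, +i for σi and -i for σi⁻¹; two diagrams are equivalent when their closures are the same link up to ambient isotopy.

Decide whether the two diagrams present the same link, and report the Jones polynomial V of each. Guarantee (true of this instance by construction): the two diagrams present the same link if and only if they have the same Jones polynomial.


equivalent: yes
V(D1) = 1  (w -2, c 14, <D> = A^-6)
D2 (bracket 1; 12 crossings at w = 0): V = 1
why: all 2 diagrams share one V(t), hence one class


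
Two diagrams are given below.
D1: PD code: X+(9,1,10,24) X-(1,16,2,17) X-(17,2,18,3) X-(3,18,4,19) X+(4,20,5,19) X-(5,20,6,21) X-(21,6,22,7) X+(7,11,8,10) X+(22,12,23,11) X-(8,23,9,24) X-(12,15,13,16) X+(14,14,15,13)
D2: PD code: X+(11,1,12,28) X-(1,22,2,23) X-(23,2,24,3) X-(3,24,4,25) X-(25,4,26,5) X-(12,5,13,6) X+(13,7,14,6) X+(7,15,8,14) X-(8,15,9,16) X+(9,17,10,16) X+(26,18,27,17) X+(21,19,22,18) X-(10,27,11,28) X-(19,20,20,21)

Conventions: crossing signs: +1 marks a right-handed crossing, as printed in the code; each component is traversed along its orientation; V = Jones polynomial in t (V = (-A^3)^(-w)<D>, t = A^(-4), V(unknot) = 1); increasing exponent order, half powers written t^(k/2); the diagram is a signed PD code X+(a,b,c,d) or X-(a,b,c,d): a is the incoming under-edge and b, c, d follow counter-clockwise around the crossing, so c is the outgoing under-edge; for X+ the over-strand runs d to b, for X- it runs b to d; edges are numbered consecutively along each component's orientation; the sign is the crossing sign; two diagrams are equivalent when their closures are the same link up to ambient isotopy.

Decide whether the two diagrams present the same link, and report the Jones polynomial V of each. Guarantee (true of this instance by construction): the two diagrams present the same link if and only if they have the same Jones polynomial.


same link: yes
V(D1) = -t^-4 + t^-3 + t^-1  [12 crossings, <D> = A^-2 + A^6 - A^10, w = -2]
D2 (bracket A^-2 + A^6 - A^10; 14 crossings at w = -2): V = -t^-4 + t^-3 + t^-1
note: one V(t) for all 2 diagrams — one class (guaranteed)


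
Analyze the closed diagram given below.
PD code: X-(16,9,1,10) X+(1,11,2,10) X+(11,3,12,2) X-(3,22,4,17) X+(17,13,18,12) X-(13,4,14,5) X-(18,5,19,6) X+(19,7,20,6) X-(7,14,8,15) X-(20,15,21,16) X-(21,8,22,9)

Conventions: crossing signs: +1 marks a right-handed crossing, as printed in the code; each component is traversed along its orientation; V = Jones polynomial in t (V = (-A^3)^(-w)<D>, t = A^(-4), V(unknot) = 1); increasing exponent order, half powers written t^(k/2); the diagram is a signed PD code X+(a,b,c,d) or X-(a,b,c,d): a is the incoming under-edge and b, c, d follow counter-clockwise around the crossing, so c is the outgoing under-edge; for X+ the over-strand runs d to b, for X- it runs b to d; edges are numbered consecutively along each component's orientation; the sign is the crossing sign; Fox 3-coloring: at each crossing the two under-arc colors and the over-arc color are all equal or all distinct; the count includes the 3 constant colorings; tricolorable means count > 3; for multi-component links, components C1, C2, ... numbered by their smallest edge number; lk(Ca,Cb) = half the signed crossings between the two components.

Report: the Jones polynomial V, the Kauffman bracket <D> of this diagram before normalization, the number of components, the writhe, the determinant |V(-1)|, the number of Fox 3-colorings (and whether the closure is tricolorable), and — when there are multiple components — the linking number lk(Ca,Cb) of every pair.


V(t) = -t^(-5/2) - t^(-1/2)
bracket: A^-7 + A, w = -3
2 components, writhe -3, over 11 crossings
lk(C1,C2) = -1
det 2, colorings 3 of 3^11 — not tricolorable
observation: w = -3 shifts under R1 moves; the (-A^3)^(3) factor cancels that in V
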